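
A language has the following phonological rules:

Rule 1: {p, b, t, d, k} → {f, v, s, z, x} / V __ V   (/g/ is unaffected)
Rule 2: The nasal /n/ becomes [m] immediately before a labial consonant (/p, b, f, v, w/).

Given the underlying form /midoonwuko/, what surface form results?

Rule 1 (intervocalic spirantization): /d/ is a stop between vowels /i/ and /o/, so it spirantizes to the fricative [z]. /k/ is a stop between vowels /u/ and /o/, so it spirantizes to the fricative [x]. /midoonwuko/ → mizoonwuxo.
Rule 2 (nasal place assimilation): /n/ precedes the labial consonant /w/, so it assimilates in place to [m]. /mizoonwuxo/ → mizoomwuxo.

mizoomwuxo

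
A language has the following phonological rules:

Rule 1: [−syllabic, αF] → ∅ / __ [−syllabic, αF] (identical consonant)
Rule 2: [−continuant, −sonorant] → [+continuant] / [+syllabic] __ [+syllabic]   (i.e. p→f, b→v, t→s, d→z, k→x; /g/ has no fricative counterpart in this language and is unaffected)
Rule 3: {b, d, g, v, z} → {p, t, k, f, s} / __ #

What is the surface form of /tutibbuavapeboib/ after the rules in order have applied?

tusivuavafevoip

Rule 1 (degemination): /bb/ is a geminate; the first /b/ deletes. /tutibbuavapeboib/ → tutibuavapeboib.
Rule 2 (intervocalic spirantization): /t/ is a stop between vowels /u/ and /i/, so it spirantizes to the fricative [s]. /b/ is a stop between vowels /i/ and /u/, so it spirantizes to the fricative [v]. /p/ is a stop between vowels /a/ and /e/, so it spirantizes to the fricative [f]. /b/ is a stop between vowels /e/ and /o/, so it spirantizes to the fricative [v]. /tutibuavapeboib/ → tusivuavafevoib.
Rule 3 (final devoicing): /b/ is a voiced obstruent in word-final position, so it devoices to [p]. /tusivuavafevoib/ → tusivuavafevoip.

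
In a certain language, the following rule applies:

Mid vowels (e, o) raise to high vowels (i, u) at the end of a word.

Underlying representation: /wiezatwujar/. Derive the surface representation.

No segment of /wiezatwujar/ meets the structural description of the rule, so the form surfaces unchanged.

wiezatwujar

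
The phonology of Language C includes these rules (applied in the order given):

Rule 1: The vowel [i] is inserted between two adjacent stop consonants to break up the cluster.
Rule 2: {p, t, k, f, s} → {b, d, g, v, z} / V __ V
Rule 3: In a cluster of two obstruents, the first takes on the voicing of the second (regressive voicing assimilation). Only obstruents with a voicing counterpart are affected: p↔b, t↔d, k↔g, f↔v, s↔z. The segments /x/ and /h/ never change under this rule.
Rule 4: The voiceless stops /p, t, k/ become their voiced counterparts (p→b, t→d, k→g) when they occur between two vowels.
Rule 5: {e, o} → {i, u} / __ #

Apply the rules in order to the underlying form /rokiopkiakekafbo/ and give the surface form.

rogiobigiagegavbu

Rule 1 (stop-cluster i-epenthesis): /p/ and /k/ form a stop–stop cluster, so [i] is inserted between them. /rokiopkiakekafbo/ → rokiopikiakekafbo.
Rule 2 (intervocalic voicing): /k/ is a voiceless obstruent between vowels /o/ and /i/, so it voices to [g]. /p/ is a voiceless obstruent between vowels /o/ and /i/, so it voices to [b]. /k/ is a voiceless obstruent between vowels /i/ and /i/, so it voices to [g]. /k/ is a voiceless obstruent between vowels /a/ and /e/, so it voices to [g]. /k/ is a voiceless obstruent between vowels /e/ and /a/, so it voices to [g]. /rokiopikiakekafbo/ → rogiobigiagegafbo.
Rule 3 (regressive voicing assimilation): /f/ precedes the voiced obstruent /b/, so it voices to [v] by assimilation. /rogiobigiagegafbo/ → rogiobigiagegavbo.
Rule 4 (intervocalic voicing): no segment meets the environment; /rogiobigiagegavbo/ is unchanged.
Rule 5 (final vowel raising): /o/ is a mid vowel in word-final position, so it raises to [u]. /rogiobigiagegavbo/ → rogiobigiagegavbu.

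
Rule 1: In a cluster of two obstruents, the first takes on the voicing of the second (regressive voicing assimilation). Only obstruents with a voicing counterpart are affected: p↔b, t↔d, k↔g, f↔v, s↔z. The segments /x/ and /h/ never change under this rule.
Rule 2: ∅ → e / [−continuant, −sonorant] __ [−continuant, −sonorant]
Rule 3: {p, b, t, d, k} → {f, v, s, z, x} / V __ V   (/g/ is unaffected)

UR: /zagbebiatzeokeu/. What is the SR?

zageveviadzeoxeu

Rule 1 (regressive voicing assimilation): /t/ precedes the voiced obstruent /z/, so it voices to [d] by assimilation. /zagbebiatzeokeu/ → zagbebiadzeokeu.
Rule 2 (stop-cluster e-epenthesis): /g/ and /b/ form a stop–stop cluster, so [e] is inserted between them. /zagbebiadzeokeu/ → zagebebiadzeokeu.
Rule 3 (intervocalic spirantization): /b/ is a stop between vowels /e/ and /e/, so it spirantizes to the fricative [v]. /b/ is a stop between vowels /e/ and /i/, so it spirantizes to the fricative [v]. /k/ is a stop between vowels /o/ and /e/, so it spirantizes to the fricative [x]. /zagebebiadzeokeu/ → zageveviadzeoxeu.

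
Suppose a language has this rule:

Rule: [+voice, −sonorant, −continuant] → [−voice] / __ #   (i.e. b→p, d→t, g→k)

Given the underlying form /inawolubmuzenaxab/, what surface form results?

inawolubmuzenaxap

/b/ is a voiced stop in word-final position, so it devoices to [p].
Surface form: [inawolubmuzenaxap].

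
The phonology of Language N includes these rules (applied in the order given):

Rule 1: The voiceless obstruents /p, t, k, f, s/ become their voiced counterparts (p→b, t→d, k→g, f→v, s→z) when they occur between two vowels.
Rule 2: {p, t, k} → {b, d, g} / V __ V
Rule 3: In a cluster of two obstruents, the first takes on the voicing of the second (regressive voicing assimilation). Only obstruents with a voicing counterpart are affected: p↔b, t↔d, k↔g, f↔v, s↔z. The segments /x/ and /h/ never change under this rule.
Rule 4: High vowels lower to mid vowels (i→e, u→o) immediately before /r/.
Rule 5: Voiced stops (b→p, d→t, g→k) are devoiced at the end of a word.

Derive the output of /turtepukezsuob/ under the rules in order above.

tortebugessuop

Rule 1 (intervocalic voicing): /p/ is a voiceless obstruent between vowels /e/ and /u/, so it voices to [b]. /k/ is a voiceless obstruent between vowels /u/ and /e/, so it voices to [g]. /turtepukezsuob/ → turtebugezsuob.
Rule 2 (intervocalic voicing): no segment meets the environment; /turtebugezsuob/ is unchanged.
Rule 3 (regressive voicing assimilation): /z/ precedes the voiceless obstruent /s/, so it devoices to [s] by assimilation. /turtebugezsuob/ → turtebugessuob.
Rule 4 (pre-rhotic lowering): /u/ is a high vowel immediately before /r/, so it lowers to [o]. /turtebugessuob/ → tortebugessuob.
Rule 5 (final devoicing): /b/ is a voiced stop in word-final position, so it devoices to [p]. /tortebugessuob/ → tortebugessuop.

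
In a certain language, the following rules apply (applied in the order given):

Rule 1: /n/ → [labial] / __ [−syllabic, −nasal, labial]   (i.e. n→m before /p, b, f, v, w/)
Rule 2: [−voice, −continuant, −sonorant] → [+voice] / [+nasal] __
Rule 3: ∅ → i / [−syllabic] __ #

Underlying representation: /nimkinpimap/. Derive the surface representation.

nimgimbimapi

Rule 1 (nasal place assimilation): /n/ precedes the labial consonant /p/, so it assimilates in place to [m]. /nimkinpimap/ → nimkimpimap.
Rule 2 (post-nasal voicing): /k/ is a voiceless stop immediately after the nasal /m/, so it voices to [g]. /p/ is a voiceless stop immediately after the nasal /m/, so it voices to [b]. /nimkimpimap/ → nimgimbimap.
Rule 3 (final i-epenthesis): the form ends in the consonant /p/, so [i] is inserted word-finally. /nimgimbimap/ → nimgimbimapi.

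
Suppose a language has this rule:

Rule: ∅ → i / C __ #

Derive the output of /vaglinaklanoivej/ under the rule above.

vaglinaklanoiveji

the form ends in the consonant /j/, so [i] is inserted word-finally.
Surface form: [vaglinaklanoiveji].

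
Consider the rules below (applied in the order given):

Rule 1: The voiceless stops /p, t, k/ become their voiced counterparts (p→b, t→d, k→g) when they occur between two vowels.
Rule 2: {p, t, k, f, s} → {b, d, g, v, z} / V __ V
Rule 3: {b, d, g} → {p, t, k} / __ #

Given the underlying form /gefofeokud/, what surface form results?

gevoveogut

Rule 1 (intervocalic voicing): /k/ is a voiceless stop between vowels /o/ and /u/, so it voices to [g]. /gefofeokud/ → gefofeogud.
Rule 2 (intervocalic voicing): /f/ is a voiceless obstruent between vowels /e/ and /o/, so it voices to [v]. /f/ is a voiceless obstruent between vowels /o/ and /e/, so it voices to [v]. /gefofeogud/ → gevoveogud.
Rule 3 (final devoicing): /d/ is a voiced stop in word-final position, so it devoices to [t]. /gevoveogud/ → gevoveogut.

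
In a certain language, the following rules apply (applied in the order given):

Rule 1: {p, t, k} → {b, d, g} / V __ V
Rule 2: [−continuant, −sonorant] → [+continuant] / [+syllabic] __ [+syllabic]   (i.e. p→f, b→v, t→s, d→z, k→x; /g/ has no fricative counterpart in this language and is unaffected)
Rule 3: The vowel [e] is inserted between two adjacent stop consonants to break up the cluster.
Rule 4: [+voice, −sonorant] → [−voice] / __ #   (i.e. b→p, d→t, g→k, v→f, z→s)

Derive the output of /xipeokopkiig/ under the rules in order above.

xiveogopekiik

Rule 1 (intervocalic voicing): /p/ is a voiceless stop between vowels /i/ and /e/, so it voices to [b]. /k/ is a voiceless stop between vowels /o/ and /o/, so it voices to [g]. /xipeokopkiig/ → xibeogopkiig.
Rule 2 (intervocalic spirantization): /b/ is a stop between vowels /i/ and /e/, so it spirantizes to the fricative [v]. /xibeogopkiig/ → xiveogopkiig.
Rule 3 (stop-cluster e-epenthesis): /p/ and /k/ form a stop–stop cluster, so [e] is inserted between them. /xiveogopkiig/ → xiveogopekiig.
Rule 4 (final devoicing): /g/ is a voiced obstruent in word-final position, so it devoices to [k]. /xiveogopekiig/ → xiveogopekiik.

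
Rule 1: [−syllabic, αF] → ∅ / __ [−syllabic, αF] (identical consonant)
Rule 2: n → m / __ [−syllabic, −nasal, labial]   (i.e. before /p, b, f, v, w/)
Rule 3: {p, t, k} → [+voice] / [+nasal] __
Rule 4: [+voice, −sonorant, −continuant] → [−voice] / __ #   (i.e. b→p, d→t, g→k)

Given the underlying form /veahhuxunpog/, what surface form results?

veahuxumbok

Rule 1 (degemination): /hh/ is a geminate; the first /h/ deletes. /veahhuxunpog/ → veahuxunpog.
Rule 2 (nasal place assimilation): /n/ precedes the labial consonant /p/, so it assimilates in place to [m]. /veahuxunpog/ → veahuxumpog.
Rule 3 (post-nasal voicing): /p/ is a voiceless stop immediately after the nasal /m/, so it voices to [b]. /veahuxumpog/ → veahuxumbog.
Rule 4 (final devoicing): /g/ is a voiced stop in word-final position, so it devoices to [k]. /veahuxumbog/ → veahuxumbok.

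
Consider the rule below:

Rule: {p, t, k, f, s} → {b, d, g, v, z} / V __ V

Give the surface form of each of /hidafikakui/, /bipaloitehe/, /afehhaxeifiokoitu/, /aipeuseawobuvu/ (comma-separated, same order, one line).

/hidafikakui/: /f/ is a voiceless obstruent between vowels /a/ and /i/, so it voices to [v]. /k/ is a voiceless obstruent between vowels /i/ and /a/, so it voices to [g]. /k/ is a voiceless obstruent between vowels /a/ and /u/, so it voices to [g]. → [hidavigagui].
/bipaloitehe/: /p/ is a voiceless obstruent between vowels /i/ and /a/, so it voices to [b]. /t/ is a voiceless obstruent between vowels /i/ and /e/, so it voices to [d]. → [bibaloidehe].
/afehhaxeifiokoitu/: /f/ is a voiceless obstruent between vowels /a/ and /e/, so it voices to [v]. /f/ is a voiceless obstruent between vowels /i/ and /i/, so it voices to [v]. /k/ is a voiceless obstruent between vowels /o/ and /o/, so it voices to [g]. /t/ is a voiceless obstruent between vowels /i/ and /u/, so it voices to [d]. → [avehhaxeiviogoidu].
/aipeuseawobuvu/: /p/ is a voiceless obstruent between vowels /i/ and /e/, so it voices to [b]. /s/ is a voiceless obstruent between vowels /u/ and /e/, so it voices to [z]. → [aibeuzeawobuvu].

hidavigagui, bibaloidehe, avehhaxeiviogoidu, aibeuzeawobuvu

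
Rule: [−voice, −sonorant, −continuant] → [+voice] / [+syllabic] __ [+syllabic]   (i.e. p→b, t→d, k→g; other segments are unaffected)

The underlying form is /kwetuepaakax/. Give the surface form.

kweduebaagax

/t/ is a voiceless stop between vowels /e/ and /u/, so it voices to [d].
/p/ is a voiceless stop between vowels /e/ and /a/, so it voices to [b].
/k/ is a voiceless stop between vowels /a/ and /a/, so it voices to [g].
Surface form: [kweduebaagax].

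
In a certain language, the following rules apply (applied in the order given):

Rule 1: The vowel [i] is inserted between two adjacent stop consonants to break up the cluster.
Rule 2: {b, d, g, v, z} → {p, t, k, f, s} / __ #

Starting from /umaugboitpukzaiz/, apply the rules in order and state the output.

Rule 1 (stop-cluster i-epenthesis): /g/ and /b/ form a stop–stop cluster, so [i] is inserted between them. /t/ and /p/ form a stop–stop cluster, so [i] is inserted between them. /umaugboitpukzaiz/ → umaugiboitipukzaiz.
Rule 2 (final devoicing): /z/ is a voiced obstruent in word-final position, so it devoices to [s]. /umaugiboitipukzaiz/ → umaugiboitipukzais.

umaugiboitipukzais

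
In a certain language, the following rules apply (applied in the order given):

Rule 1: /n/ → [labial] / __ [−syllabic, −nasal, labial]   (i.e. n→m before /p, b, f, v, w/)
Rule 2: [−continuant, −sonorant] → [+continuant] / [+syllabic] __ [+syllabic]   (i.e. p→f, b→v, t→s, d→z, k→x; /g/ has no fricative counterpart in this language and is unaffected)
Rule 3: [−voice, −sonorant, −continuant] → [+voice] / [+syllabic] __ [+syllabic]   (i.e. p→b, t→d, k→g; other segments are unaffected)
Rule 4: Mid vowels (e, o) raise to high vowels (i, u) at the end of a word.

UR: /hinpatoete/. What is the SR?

Rule 1 (nasal place assimilation): /n/ precedes the labial consonant /p/, so it assimilates in place to [m]. /hinpatoete/ → himpatoete.
Rule 2 (intervocalic spirantization): /t/ is a stop between vowels /a/ and /o/, so it spirantizes to the fricative [s]. /t/ is a stop between vowels /e/ and /e/, so it spirantizes to the fricative [s]. /himpatoete/ → himpasoese.
Rule 3 (intervocalic voicing): no segment meets the environment; /himpasoese/ is unchanged.
Rule 4 (final vowel raising): /e/ is a mid vowel in word-final position, so it raises to [i]. /himpasoese/ → himpasoesi.

himpasoesi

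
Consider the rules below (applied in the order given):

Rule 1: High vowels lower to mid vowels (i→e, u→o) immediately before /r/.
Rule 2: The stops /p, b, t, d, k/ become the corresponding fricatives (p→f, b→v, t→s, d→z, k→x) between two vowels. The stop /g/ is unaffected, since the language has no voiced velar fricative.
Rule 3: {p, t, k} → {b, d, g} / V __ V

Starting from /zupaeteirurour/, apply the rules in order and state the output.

Rule 1 (pre-rhotic lowering): /i/ is a high vowel immediately before /r/, so it lowers to [e]. /u/ is a high vowel immediately before /r/, so it lowers to [o]. /u/ is a high vowel immediately before /r/, so it lowers to [o]. /zupaeteirurour/ → zupaeteeroroor.
Rule 2 (intervocalic spirantization): /p/ is a stop between vowels /u/ and /a/, so it spirantizes to the fricative [f]. /t/ is a stop between vowels /e/ and /e/, so it spirantizes to the fricative [s]. /zupaeteeroroor/ → zufaeseeroroor.
Rule 3 (intervocalic voicing): no segment meets the environment; /zufaeseeroroor/ is unchanged.

zufaeseeroroor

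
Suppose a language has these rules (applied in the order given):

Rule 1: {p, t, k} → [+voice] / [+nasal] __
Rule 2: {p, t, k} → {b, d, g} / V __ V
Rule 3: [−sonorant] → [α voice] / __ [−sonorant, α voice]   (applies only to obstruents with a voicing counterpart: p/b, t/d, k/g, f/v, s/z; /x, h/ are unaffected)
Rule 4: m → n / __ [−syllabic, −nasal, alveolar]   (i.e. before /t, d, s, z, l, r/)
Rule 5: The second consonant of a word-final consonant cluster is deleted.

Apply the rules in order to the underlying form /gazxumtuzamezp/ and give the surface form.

gasxunduzames

Rule 1 (post-nasal voicing): /t/ is a voiceless stop immediately after the nasal /m/, so it voices to [d]. /gazxumtuzamezp/ → gazxumduzamezp.
Rule 2 (intervocalic voicing): no segment meets the environment; /gazxumduzamezp/ is unchanged.
Rule 3 (regressive voicing assimilation): /z/ precedes the voiceless obstruent /x/, so it devoices to [s] by assimilation. /z/ precedes the voiceless obstruent /p/, so it devoices to [s] by assimilation. /gazxumduzamezp/ → gasxumduzamesp.
Rule 4 (nasal place assimilation): /m/ precedes the alveolar consonant /d/, so it assimilates in place to [n]. /gasxumduzamesp/ → gasxunduzamesp.
Rule 5 (final cluster simplification): /p/ is the second consonant of a word-final cluster /sp/, so it deletes. /gasxunduzamesp/ → gasxunduzames.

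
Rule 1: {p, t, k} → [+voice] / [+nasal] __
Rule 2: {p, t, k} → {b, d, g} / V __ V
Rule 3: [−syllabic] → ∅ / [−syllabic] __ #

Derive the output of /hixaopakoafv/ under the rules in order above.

Rule 1 (post-nasal voicing): no segment meets the environment; /hixaopakoafv/ is unchanged.
Rule 2 (intervocalic voicing): /p/ is a voiceless stop between vowels /o/ and /a/, so it voices to [b]. /k/ is a voiceless stop between vowels /a/ and /o/, so it voices to [g]. /hixaopakoafv/ → hixaobagoafv.
Rule 3 (final cluster simplification): /v/ is the second consonant of a word-final cluster /fv/, so it deletes. /hixaobagoafv/ → hixaobagoaf.

hixaobagoaf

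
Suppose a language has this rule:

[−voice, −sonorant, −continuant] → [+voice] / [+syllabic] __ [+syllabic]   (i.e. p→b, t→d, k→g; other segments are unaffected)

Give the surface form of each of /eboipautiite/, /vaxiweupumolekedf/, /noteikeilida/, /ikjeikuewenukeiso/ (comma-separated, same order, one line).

eboibaudiide, vaxiweubumolegedf, nodeigeilida, ikjeiguewenugeiso

/eboipautiite/: /p/ is a voiceless stop between vowels /i/ and /a/, so it voices to [b]. /t/ is a voiceless stop between vowels /u/ and /i/, so it voices to [d]. /t/ is a voiceless stop between vowels /i/ and /e/, so it voices to [d]. → [eboibaudiide].
/vaxiweupumolekedf/: /p/ is a voiceless stop between vowels /u/ and /u/, so it voices to [b]. /k/ is a voiceless stop between vowels /e/ and /e/, so it voices to [g]. → [vaxiweubumolegedf].
/noteikeilida/: /t/ is a voiceless stop between vowels /o/ and /e/, so it voices to [d]. /k/ is a voiceless stop between vowels /i/ and /e/, so it voices to [g]. → [nodeigeilida].
/ikjeikuewenukeiso/: /k/ is a voiceless stop between vowels /i/ and /u/, so it voices to [g]. /k/ is a voiceless stop between vowels /u/ and /e/, so it voices to [g]. → [ikjeiguewenugeiso].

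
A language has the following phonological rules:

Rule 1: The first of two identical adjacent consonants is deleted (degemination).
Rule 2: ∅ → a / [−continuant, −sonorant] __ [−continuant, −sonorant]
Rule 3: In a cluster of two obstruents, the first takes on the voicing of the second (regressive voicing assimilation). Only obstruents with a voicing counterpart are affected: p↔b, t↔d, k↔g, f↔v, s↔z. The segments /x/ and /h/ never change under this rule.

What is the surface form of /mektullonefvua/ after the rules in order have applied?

Rule 1 (degemination): /ll/ is a geminate; the first /l/ deletes. /mektullonefvua/ → mektulonefvua.
Rule 2 (stop-cluster a-epenthesis): /k/ and /t/ form a stop–stop cluster, so [a] is inserted between them. /mektulonefvua/ → mekatulonefvua.
Rule 3 (regressive voicing assimilation): /f/ precedes the voiced obstruent /v/, so it voices to [v] by assimilation. /mekatulonefvua/ → mekatulonevvua.

mekatulonevvua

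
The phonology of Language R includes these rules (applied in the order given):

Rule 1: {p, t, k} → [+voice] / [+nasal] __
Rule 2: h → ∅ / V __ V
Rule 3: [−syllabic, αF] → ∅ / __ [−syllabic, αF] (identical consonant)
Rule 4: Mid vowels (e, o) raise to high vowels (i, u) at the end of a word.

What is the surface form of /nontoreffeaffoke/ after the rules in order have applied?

Rule 1 (post-nasal voicing): /t/ is a voiceless stop immediately after the nasal /n/, so it voices to [d]. /nontoreffeaffoke/ → nondoreffeaffoke.
Rule 2 (intervocalic h-deletion): no segment meets the environment; /nondoreffeaffoke/ is unchanged.
Rule 3 (degemination): /ff/ is a geminate; the first /f/ deletes. /ff/ is a geminate; the first /f/ deletes. /nondoreffeaffoke/ → nondorefeafoke.
Rule 4 (final vowel raising): /e/ is a mid vowel in word-final position, so it raises to [i]. /nondorefeafoke/ → nondorefeafoki.

nondorefeafoki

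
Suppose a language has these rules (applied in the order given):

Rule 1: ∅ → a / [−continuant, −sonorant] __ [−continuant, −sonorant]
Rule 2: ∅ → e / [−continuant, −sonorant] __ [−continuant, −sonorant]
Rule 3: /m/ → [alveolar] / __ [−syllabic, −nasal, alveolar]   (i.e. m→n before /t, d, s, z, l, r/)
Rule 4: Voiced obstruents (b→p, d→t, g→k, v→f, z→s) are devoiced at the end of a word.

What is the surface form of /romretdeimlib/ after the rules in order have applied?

Rule 1 (stop-cluster a-epenthesis): /t/ and /d/ form a stop–stop cluster, so [a] is inserted between them. /romretdeimlib/ → romretadeimlib.
Rule 2 (stop-cluster e-epenthesis): no segment meets the environment; /romretadeimlib/ is unchanged.
Rule 3 (nasal place assimilation): /m/ precedes the alveolar consonant /r/, so it assimilates in place to [n]. /m/ precedes the alveolar consonant /l/, so it assimilates in place to [n]. /romretadeimlib/ → ronretadeinlib.
Rule 4 (final devoicing): /b/ is a voiced obstruent in word-final position, so it devoices to [p]. /ronretadeinlib/ → ronretadeinlip.

ronretadeinlip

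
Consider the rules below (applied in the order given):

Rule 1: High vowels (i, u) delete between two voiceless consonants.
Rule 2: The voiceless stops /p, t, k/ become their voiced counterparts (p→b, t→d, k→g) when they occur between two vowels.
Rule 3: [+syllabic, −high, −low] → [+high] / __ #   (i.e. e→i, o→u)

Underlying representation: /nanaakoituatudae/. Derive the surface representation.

Rule 1 (high vowel syncope): no segment meets the environment; /nanaakoituatudae/ is unchanged.
Rule 2 (intervocalic voicing): /k/ is a voiceless stop between vowels /a/ and /o/, so it voices to [g]. /t/ is a voiceless stop between vowels /i/ and /u/, so it voices to [d]. /t/ is a voiceless stop between vowels /a/ and /u/, so it voices to [d]. /nanaakoituatudae/ → nanaagoiduadudae.
Rule 3 (final vowel raising): /e/ is a mid vowel in word-final position, so it raises to [i]. /nanaagoiduadudae/ → nanaagoiduadudai.

nanaagoiduadudai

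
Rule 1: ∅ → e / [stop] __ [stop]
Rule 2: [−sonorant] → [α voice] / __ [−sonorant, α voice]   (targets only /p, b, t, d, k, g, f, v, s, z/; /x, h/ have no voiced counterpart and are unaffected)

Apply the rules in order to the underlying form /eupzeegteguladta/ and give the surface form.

Rule 1 (stop-cluster e-epenthesis): /g/ and /t/ form a stop–stop cluster, so [e] is inserted between them. /d/ and /t/ form a stop–stop cluster, so [e] is inserted between them. /eupzeegteguladta/ → eupzeegeteguladeta.
Rule 2 (regressive voicing assimilation): /p/ precedes the voiced obstruent /z/, so it voices to [b] by assimilation. /eupzeegeteguladeta/ → eubzeegeteguladeta.

eubzeegeteguladeta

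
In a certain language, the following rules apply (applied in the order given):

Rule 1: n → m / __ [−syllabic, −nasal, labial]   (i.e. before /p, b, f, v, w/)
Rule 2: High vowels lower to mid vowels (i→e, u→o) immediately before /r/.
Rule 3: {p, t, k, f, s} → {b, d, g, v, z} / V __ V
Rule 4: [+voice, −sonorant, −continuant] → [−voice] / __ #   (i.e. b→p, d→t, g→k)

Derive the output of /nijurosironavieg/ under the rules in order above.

nijorozeronaviek

Rule 1 (nasal place assimilation): no segment meets the environment; /nijurosironavieg/ is unchanged.
Rule 2 (pre-rhotic lowering): /u/ is a high vowel immediately before /r/, so it lowers to [o]. /i/ is a high vowel immediately before /r/, so it lowers to [e]. /nijurosironavieg/ → nijoroseronavieg.
Rule 3 (intervocalic voicing): /s/ is a voiceless obstruent between vowels /o/ and /e/, so it voices to [z]. /nijoroseronavieg/ → nijorozeronavieg.
Rule 4 (final devoicing): /g/ is a voiced stop in word-final position, so it devoices to [k]. /nijorozeronavieg/ → nijorozeronaviek.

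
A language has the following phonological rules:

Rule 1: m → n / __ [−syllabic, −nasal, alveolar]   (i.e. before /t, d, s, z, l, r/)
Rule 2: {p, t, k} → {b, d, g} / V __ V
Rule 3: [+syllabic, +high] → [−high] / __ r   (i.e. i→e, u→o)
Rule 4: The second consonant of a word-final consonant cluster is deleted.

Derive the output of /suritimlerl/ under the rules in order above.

soridinler

Rule 1 (nasal place assimilation): /m/ precedes the alveolar consonant /l/, so it assimilates in place to [n]. /suritimlerl/ → suritinlerl.
Rule 2 (intervocalic voicing): /t/ is a voiceless stop between vowels /i/ and /i/, so it voices to [d]. /suritinlerl/ → suridinlerl.
Rule 3 (pre-rhotic lowering): /u/ is a high vowel immediately before /r/, so it lowers to [o]. /suridinlerl/ → soridinlerl.
Rule 4 (final cluster simplification): /l/ is the second consonant of a word-final cluster /rl/, so it deletes. /soridinlerl/ → soridinler.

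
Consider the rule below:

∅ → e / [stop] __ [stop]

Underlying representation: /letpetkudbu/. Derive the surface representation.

/t/ and /p/ form a stop–stop cluster, so [e] is inserted between them.
/t/ and /k/ form a stop–stop cluster, so [e] is inserted between them.
/d/ and /b/ form a stop–stop cluster, so [e] is inserted between them.
Surface form: [letepetekudebu].

letepetekudebu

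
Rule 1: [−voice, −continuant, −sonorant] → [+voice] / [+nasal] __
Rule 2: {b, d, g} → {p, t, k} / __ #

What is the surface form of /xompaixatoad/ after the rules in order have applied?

Rule 1 (post-nasal voicing): /p/ is a voiceless stop immediately after the nasal /m/, so it voices to [b]. /xompaixatoad/ → xombaixatoad.
Rule 2 (final devoicing): /d/ is a voiced stop in word-final position, so it devoices to [t]. /xombaixatoad/ → xombaixatoat.

xombaixatoat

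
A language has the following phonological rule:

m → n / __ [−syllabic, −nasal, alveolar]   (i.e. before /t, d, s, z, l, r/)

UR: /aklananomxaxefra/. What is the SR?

No segment of /aklananomxaxefra/ meets the structural description of the rule, so the form surfaces unchanged.

aklananomxaxefra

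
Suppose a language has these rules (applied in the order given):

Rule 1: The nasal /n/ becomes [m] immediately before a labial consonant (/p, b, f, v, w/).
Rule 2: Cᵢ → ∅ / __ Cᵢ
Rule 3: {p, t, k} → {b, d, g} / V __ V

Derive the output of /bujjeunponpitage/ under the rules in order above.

Rule 1 (nasal place assimilation): /n/ precedes the labial consonant /p/, so it assimilates in place to [m]. /n/ precedes the labial consonant /p/, so it assimilates in place to [m]. /bujjeunponpitage/ → bujjeumpompitage.
Rule 2 (degemination): /jj/ is a geminate; the first /j/ deletes. /bujjeumpompitage/ → bujeumpompitage.
Rule 3 (intervocalic voicing): /t/ is a voiceless stop between vowels /i/ and /a/, so it voices to [d]. /bujeumpompitage/ → bujeumpompidage.

bujeumpompidage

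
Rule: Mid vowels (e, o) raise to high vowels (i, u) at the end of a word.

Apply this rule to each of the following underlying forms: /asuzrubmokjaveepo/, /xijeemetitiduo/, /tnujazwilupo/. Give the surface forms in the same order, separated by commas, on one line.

/asuzrubmokjaveepo/: /o/ is a mid vowel in word-final position, so it raises to [u]. → [asuzrubmokjaveepu].
/xijeemetitiduo/: /o/ is a mid vowel in word-final position, so it raises to [u]. → [xijeemetitiduu].
/tnujazwilupo/: /o/ is a mid vowel in word-final position, so it raises to [u]. → [tnujazwilupu].

asuzrubmokjaveepu, xijeemetitiduu, tnujazwilupu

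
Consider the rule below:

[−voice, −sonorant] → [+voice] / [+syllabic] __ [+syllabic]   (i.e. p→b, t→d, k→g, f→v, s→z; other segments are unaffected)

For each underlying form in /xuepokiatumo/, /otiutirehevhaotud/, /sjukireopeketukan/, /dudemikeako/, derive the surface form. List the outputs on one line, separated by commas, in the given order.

xuebogiadumo, odiudirehevhaodud, sjugireobegedugan, dudemigeago

/xuepokiatumo/: /p/ is a voiceless obstruent between vowels /e/ and /o/, so it voices to [b]. /k/ is a voiceless obstruent between vowels /o/ and /i/, so it voices to [g]. /t/ is a voiceless obstruent between vowels /a/ and /u/, so it voices to [d]. → [xuebogiadumo].
/otiutirehevhaotud/: /t/ is a voiceless obstruent between vowels /o/ and /i/, so it voices to [d]. /t/ is a voiceless obstruent between vowels /u/ and /i/, so it voices to [d]. /t/ is a voiceless obstruent between vowels /o/ and /u/, so it voices to [d]. → [odiudirehevhaodud].
/sjukireopeketukan/: /k/ is a voiceless obstruent between vowels /u/ and /i/, so it voices to [g]. /p/ is a voiceless obstruent between vowels /o/ and /e/, so it voices to [b]. /k/ is a voiceless obstruent between vowels /e/ and /e/, so it voices to [g]. /t/ is a voiceless obstruent between vowels /e/ and /u/, so it voices to [d]. /k/ is a voiceless obstruent between vowels /u/ and /a/, so it voices to [g]. → [sjugireobegedugan].
/dudemikeako/: /k/ is a voiceless obstruent between vowels /i/ and /e/, so it voices to [g]. /k/ is a voiceless obstruent between vowels /a/ and /o/, so it voices to [g]. → [dudemigeago].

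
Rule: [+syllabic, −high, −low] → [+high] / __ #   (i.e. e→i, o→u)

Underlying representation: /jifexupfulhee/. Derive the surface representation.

/e/ is a mid vowel in word-final position, so it raises to [i].
The other instances of /e/ do not occur in the required environment and remain unchanged.
Surface form: [jifexupfulhei].

jifexupfulhei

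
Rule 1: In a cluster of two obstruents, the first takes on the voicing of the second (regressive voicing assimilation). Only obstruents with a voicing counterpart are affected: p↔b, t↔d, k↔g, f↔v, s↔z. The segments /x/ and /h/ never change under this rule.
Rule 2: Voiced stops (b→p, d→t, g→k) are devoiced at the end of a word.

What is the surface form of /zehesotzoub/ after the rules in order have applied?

Rule 1 (regressive voicing assimilation): /t/ precedes the voiced obstruent /z/, so it voices to [d] by assimilation. /zehesotzoub/ → zehesodzoub.
Rule 2 (final devoicing): /b/ is a voiced stop in word-final position, so it devoices to [p]. /zehesodzoub/ → zehesodzoup.

zehesodzoup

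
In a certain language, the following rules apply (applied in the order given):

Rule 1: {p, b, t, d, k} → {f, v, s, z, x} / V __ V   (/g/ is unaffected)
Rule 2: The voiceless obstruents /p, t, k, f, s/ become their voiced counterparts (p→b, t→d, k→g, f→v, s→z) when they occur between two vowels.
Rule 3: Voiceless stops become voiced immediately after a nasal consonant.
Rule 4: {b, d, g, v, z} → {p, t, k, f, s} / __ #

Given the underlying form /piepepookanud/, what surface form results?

pievevooxanut

Rule 1 (intervocalic spirantization): /p/ is a stop between vowels /e/ and /e/, so it spirantizes to the fricative [f]. /p/ is a stop between vowels /e/ and /o/, so it spirantizes to the fricative [f]. /k/ is a stop between vowels /o/ and /a/, so it spirantizes to the fricative [x]. /piepepookanud/ → piefefooxanud.
Rule 2 (intervocalic voicing): /f/ is a voiceless obstruent between vowels /e/ and /e/, so it voices to [v]. /f/ is a voiceless obstruent between vowels /e/ and /o/, so it voices to [v]. /piefefooxanud/ → pievevooxanud.
Rule 3 (post-nasal voicing): no segment meets the environment; /pievevooxanud/ is unchanged.
Rule 4 (final devoicing): /d/ is a voiced obstruent in word-final position, so it devoices to [t]. /pievevooxanud/ → pievevooxanut.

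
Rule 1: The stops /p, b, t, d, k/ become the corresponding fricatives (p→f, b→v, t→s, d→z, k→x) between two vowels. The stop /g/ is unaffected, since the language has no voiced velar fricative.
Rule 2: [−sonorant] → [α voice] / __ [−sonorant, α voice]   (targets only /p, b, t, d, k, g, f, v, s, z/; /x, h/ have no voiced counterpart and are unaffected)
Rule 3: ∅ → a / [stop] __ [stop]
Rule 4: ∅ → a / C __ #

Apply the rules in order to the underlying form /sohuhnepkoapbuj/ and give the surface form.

Rule 1 (intervocalic spirantization): no segment meets the environment; /sohuhnepkoapbuj/ is unchanged.
Rule 2 (regressive voicing assimilation): /p/ precedes the voiced obstruent /b/, so it voices to [b] by assimilation. /sohuhnepkoapbuj/ → sohuhnepkoabbuj.
Rule 3 (stop-cluster a-epenthesis): /p/ and /k/ form a stop–stop cluster, so [a] is inserted between them. /b/ and /b/ form a stop–stop cluster, so [a] is inserted between them. /sohuhnepkoabbuj/ → sohuhnepakoababuj.
Rule 4 (final a-epenthesis): the form ends in the consonant /j/, so [a] is inserted word-finally. /sohuhnepakoababuj/ → sohuhnepakoababuja.

sohuhnepakoababuja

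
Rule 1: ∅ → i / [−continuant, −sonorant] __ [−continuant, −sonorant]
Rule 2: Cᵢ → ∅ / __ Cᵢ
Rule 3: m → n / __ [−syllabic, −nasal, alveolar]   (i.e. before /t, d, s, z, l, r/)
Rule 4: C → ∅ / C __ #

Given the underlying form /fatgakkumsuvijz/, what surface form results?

Rule 1 (stop-cluster i-epenthesis): /t/ and /g/ form a stop–stop cluster, so [i] is inserted between them. /k/ and /k/ form a stop–stop cluster, so [i] is inserted between them. /fatgakkumsuvijz/ → fatigakikumsuvijz.
Rule 2 (degemination): no segment meets the environment; /fatigakikumsuvijz/ is unchanged.
Rule 3 (nasal place assimilation): /m/ precedes the alveolar consonant /s/, so it assimilates in place to [n]. /fatigakikumsuvijz/ → fatigakikunsuvijz.
Rule 4 (final cluster simplification): /z/ is the second consonant of a word-final cluster /jz/, so it deletes. /fatigakikunsuvijz/ → fatigakikunsuvij.

fatigakikunsuvij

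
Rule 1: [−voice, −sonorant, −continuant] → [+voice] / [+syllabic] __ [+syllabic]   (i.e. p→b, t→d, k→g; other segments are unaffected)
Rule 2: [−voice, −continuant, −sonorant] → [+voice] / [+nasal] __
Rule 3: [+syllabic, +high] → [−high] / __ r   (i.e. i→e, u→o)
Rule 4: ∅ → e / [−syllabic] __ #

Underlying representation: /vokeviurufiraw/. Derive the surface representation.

Rule 1 (intervocalic voicing): /k/ is a voiceless stop between vowels /o/ and /e/, so it voices to [g]. /vokeviurufiraw/ → vogeviurufiraw.
Rule 2 (post-nasal voicing): no segment meets the environment; /vogeviurufiraw/ is unchanged.
Rule 3 (pre-rhotic lowering): /u/ is a high vowel immediately before /r/, so it lowers to [o]. /i/ is a high vowel immediately before /r/, so it lowers to [e]. /vogeviurufiraw/ → vogevioruferaw.
Rule 4 (final e-epenthesis): the form ends in the consonant /w/, so [e] is inserted word-finally. /vogevioruferaw/ → vogevioruferawe.

vogevioruferawe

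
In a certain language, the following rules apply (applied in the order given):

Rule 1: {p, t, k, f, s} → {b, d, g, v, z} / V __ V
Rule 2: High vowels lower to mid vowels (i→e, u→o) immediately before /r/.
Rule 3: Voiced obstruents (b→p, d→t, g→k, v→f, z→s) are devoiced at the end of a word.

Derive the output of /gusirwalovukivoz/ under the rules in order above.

guzerwalovugivos

Rule 1 (intervocalic voicing): /s/ is a voiceless obstruent between vowels /u/ and /i/, so it voices to [z]. /k/ is a voiceless obstruent between vowels /u/ and /i/, so it voices to [g]. /gusirwalovukivoz/ → guzirwalovugivoz.
Rule 2 (pre-rhotic lowering): /i/ is a high vowel immediately before /r/, so it lowers to [e]. /guzirwalovugivoz/ → guzerwalovugivoz.
Rule 3 (final devoicing): /z/ is a voiced obstruent in word-final position, so it devoices to [s]. /guzerwalovugivoz/ → guzerwalovugivos.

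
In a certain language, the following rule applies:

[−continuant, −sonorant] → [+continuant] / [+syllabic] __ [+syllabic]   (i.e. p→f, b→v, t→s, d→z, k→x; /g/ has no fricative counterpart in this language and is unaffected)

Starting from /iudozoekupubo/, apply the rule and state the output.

/d/ is a stop between vowels /u/ and /o/, so it spirantizes to the fricative [z].
/k/ is a stop between vowels /e/ and /u/, so it spirantizes to the fricative [x].
/p/ is a stop between vowels /u/ and /u/, so it spirantizes to the fricative [f].
/b/ is a stop between vowels /u/ and /o/, so it spirantizes to the fricative [v].
Surface form: [iuzozoexufuvo].

iuzozoexufuvo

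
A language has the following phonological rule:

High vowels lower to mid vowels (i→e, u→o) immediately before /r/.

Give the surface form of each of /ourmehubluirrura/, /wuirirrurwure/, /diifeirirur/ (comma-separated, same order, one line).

oormehubluerrora, wuererrorwore, diifeereror

/ourmehubluirrura/: /u/ is a high vowel immediately before /r/, so it lowers to [o]. /i/ is a high vowel immediately before /r/, so it lowers to [e]. /u/ is a high vowel immediately before /r/, so it lowers to [o]. → [oormehubluerrora].
/wuirirrurwure/: /i/ is a high vowel immediately before /r/, so it lowers to [e]. /i/ is a high vowel immediately before /r/, so it lowers to [e]. /u/ is a high vowel immediately before /r/, so it lowers to [o]. /u/ is a high vowel immediately before /r/, so it lowers to [o]. → [wuererrorwore].
/diifeirirur/: /i/ is a high vowel immediately before /r/, so it lowers to [e]. /i/ is a high vowel immediately before /r/, so it lowers to [e]. /u/ is a high vowel immediately before /r/, so it lowers to [o]. → [diifeereror].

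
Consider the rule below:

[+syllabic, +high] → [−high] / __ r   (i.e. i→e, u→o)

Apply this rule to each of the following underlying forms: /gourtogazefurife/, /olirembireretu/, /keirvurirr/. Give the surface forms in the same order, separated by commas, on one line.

/gourtogazefurife/: /u/ is a high vowel immediately before /r/, so it lowers to [o]. /u/ is a high vowel immediately before /r/, so it lowers to [o]. → [goortogazeforife].
/olirembireretu/: /i/ is a high vowel immediately before /r/, so it lowers to [e]. /i/ is a high vowel immediately before /r/, so it lowers to [e]. → [olerembereretu].
/keirvurirr/: /i/ is a high vowel immediately before /r/, so it lowers to [e]. /u/ is a high vowel immediately before /r/, so it lowers to [o]. /i/ is a high vowel immediately before /r/, so it lowers to [e]. → [keervorerr].

goortogazeforife, olerembereretu, keervorerr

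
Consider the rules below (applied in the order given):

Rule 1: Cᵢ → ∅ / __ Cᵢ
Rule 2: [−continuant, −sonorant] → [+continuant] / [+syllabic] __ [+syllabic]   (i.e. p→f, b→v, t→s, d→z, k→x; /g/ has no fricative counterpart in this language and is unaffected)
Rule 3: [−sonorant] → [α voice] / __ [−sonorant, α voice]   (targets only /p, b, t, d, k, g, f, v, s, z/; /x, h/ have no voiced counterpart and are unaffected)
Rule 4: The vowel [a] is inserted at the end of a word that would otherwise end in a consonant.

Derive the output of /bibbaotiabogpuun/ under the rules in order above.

bivaosiavokpuuna

Rule 1 (degemination): /bb/ is a geminate; the first /b/ deletes. /bibbaotiabogpuun/ → bibaotiabogpuun.
Rule 2 (intervocalic spirantization): /b/ is a stop between vowels /i/ and /a/, so it spirantizes to the fricative [v]. /t/ is a stop between vowels /o/ and /i/, so it spirantizes to the fricative [s]. /b/ is a stop between vowels /a/ and /o/, so it spirantizes to the fricative [v]. /bibaotiabogpuun/ → bivaosiavogpuun.
Rule 3 (regressive voicing assimilation): /g/ precedes the voiceless obstruent /p/, so it devoices to [k] by assimilation. /bivaosiavogpuun/ → bivaosiavokpuun.
Rule 4 (final a-epenthesis): the form ends in the consonant /n/, so [a] is inserted word-finally. /bivaosiavokpuun/ → bivaosiavokpuuna.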